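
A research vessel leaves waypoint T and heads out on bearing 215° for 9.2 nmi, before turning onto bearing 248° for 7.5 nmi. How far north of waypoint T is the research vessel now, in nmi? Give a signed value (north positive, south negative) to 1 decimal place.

-10.3 nmi

Leg 1 (215°, 9.2 nmi): east 9.2 sin 215° = -5.28, north 9.2 cos 215° = -7.54
Leg 2 (248°, 7.5 nmi): east 7.5 sin 248° = -6.95, north 7.5 cos 248° = -2.81
Net north component: -10.35 nmi.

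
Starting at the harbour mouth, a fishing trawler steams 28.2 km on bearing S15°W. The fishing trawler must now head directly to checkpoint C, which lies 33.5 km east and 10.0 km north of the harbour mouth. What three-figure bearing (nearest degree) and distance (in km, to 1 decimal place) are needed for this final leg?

048°, 55.2 km

Leg 1 (S15°W, 28.2 km): east 28.2 sin 195° = -7.30, north 28.2 cos 195° = -27.24
Current position: (-7.30, -27.24). Target: (33.5, 10.0). Remaining: Δeast = 40.80, Δnorth = 37.24.
Bearing = atan2(40.80, 37.24) mod 360° = 47.61°; distance = √((40.80)² + (37.24)²) = 55.238 km.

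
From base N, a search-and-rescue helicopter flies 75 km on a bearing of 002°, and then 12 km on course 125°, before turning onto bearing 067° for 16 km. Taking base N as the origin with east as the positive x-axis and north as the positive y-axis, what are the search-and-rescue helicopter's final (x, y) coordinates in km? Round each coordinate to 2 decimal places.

(27.18, 74.32)

Leg 1 (002°, 75 km): east 75 sin 2° = 2.62, north 75 cos 2° = 74.95
Leg 2 (125°, 12 km): east 12 sin 125° = 9.83, north 12 cos 125° = -6.88
Leg 3 (067°, 16 km): east 16 sin 67° = 14.73, north 16 cos 67° = 6.25
Summing: 27.18 km east, 74.32 km north → (27.18, 74.32).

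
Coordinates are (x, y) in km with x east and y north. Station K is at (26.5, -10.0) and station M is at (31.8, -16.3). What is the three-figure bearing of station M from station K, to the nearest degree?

Δeast = 31.8 − 26.5 = 5.30; Δnorth = -16.3 − -10.0 = -6.30.
Bearing = atan2(Δeast, Δnorth) mod 360° = 139.93° ≈ 140°.

140°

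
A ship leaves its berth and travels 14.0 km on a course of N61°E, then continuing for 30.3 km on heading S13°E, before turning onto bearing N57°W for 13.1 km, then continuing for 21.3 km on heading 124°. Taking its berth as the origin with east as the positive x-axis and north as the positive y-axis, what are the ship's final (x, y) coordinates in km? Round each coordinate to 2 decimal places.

Leg 1 (N61°E, 14.0 km): east 14.0 sin 61° = 12.24, north 14.0 cos 61° = 6.79
Leg 2 (S13°E, 30.3 km): east 30.3 sin 167° = 6.82, north 30.3 cos 167° = -29.52
Leg 3 (N57°W, 13.1 km): east 13.1 sin 303° = -10.99, north 13.1 cos 303° = 7.13
Leg 4 (124°, 21.3 km): east 21.3 sin 124° = 17.66, north 21.3 cos 124° = -11.91
Summing: 25.73 km east, -27.51 km north → (25.73, -27.51).

(25.73, -27.51)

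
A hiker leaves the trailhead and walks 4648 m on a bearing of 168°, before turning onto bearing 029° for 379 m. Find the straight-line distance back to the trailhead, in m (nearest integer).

4369 m

Leg 1 (168°, 4648 m): east 4648 sin 168° = 966.37, north 4648 cos 168° = -4546.43
Leg 2 (029°, 379 m): east 379 sin 29° = 183.74, north 379 cos 29° = 331.48
Net: 1150.12 east, -4214.95 north. Distance = √((1150.12)² + (-4214.95)²) = 4369.046 m.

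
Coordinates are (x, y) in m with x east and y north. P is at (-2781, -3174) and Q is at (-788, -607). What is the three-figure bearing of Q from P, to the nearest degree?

038°

Δeast = -788 − -2781 = 1993.00; Δnorth = -607 − -3174 = 2567.00.
Bearing = atan2(Δeast, Δnorth) mod 360° = 37.83° ≈ 038°.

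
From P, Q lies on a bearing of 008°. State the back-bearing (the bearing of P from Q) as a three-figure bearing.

Back-bearing = 008° + 180° = 188°.

188°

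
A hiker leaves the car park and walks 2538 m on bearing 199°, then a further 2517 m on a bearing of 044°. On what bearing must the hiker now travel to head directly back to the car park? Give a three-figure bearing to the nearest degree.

Leg 1 (199°, 2538 m): east 2538 sin 199° = -826.29, north 2538 cos 199° = -2399.73
Leg 2 (044°, 2517 m): east 2517 sin 44° = 1748.46, north 2517 cos 44° = 1810.58
Net displacement: 922.16 east, -589.15 north. Direction back to start is (-922.16, 589.15): bearing = atan2(-922.16, 589.15) mod 360° = 302.57° ≈ 303°.

303°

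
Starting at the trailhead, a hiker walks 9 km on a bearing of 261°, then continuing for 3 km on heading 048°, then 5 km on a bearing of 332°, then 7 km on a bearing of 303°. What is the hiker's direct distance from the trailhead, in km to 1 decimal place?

17.3 km

Leg 1 (261°, 9 km): east 9 sin 261° = -8.89, north 9 cos 261° = -1.41
Leg 2 (048°, 3 km): east 3 sin 48° = 2.23, north 3 cos 48° = 2.01
Leg 3 (332°, 5 km): east 5 sin 332° = -2.35, north 5 cos 332° = 4.41
Leg 4 (303°, 7 km): east 7 sin 303° = -5.87, north 7 cos 303° = 3.81
Net: -14.88 east, 8.83 north. Distance = √((-14.88)² + (8.83)²) = 17.299 km.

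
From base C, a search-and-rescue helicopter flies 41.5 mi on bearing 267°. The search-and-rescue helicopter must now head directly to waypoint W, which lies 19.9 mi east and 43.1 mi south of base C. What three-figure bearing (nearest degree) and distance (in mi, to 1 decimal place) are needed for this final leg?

124°, 73.7 mi

Leg 1 (267°, 41.5 mi): east 41.5 sin 267° = -41.44, north 41.5 cos 267° = -2.17
Current position: (-41.44, -2.17). Target: (19.9, -43.1). Remaining: Δeast = 61.34, Δnorth = -40.93.
Bearing = atan2(61.34, -40.93) mod 360° = 123.71°; distance = √((61.34)² + (-40.93)²) = 73.743 mi.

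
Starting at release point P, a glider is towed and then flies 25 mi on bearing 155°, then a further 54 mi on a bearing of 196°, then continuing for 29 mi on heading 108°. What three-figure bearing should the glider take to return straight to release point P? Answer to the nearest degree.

Leg 1 (155°, 25 mi): east 25 sin 155° = 10.57, north 25 cos 155° = -22.66
Leg 2 (196°, 54 mi): east 54 sin 196° = -14.88, north 54 cos 196° = -51.91
Leg 3 (108°, 29 mi): east 29 sin 108° = 27.58, north 29 cos 108° = -8.96
Net displacement: 23.26 east, -83.53 north. Direction back to start is (-23.26, 83.53): bearing = atan2(-23.26, 83.53) mod 360° = 344.44° ≈ 344°.

344°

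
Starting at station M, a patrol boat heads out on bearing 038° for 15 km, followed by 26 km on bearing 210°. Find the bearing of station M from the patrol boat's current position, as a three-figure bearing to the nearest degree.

019°

Leg 1 (038°, 15 km): east 15 sin 38° = 9.23, north 15 cos 38° = 11.82
Leg 2 (210°, 26 km): east 26 sin 210° = -13.00, north 26 cos 210° = -22.52
Net displacement: -3.77 east, -10.70 north. Direction back to start is (3.77, 10.70): bearing = atan2(3.77, 10.70) mod 360° = 19.39° ≈ 019°.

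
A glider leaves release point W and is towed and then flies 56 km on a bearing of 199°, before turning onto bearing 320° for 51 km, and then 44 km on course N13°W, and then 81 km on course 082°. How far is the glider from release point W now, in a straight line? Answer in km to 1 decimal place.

Leg 1 (199°, 56 km): east 56 sin 199° = -18.23, north 56 cos 199° = -52.95
Leg 2 (320°, 51 km): east 51 sin 320° = -32.78, north 51 cos 320° = 39.07
Leg 3 (N13°W, 44 km): east 44 sin 347° = -9.90, north 44 cos 347° = 42.87
Leg 4 (082°, 81 km): east 81 sin 82° = 80.21, north 81 cos 82° = 11.27
Net: 19.30 east, 40.26 north. Distance = √((19.30)² + (40.26)²) = 44.651 km.

44.7 km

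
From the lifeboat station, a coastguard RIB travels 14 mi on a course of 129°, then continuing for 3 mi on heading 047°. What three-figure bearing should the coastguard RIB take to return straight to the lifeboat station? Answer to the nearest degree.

297°

Leg 1 (129°, 14 mi): east 14 sin 129° = 10.88, north 14 cos 129° = -8.81
Leg 2 (047°, 3 mi): east 3 sin 47° = 2.19, north 3 cos 47° = 2.05
Net displacement: 13.07 east, -6.76 north. Direction back to start is (-13.07, 6.76): bearing = atan2(-13.07, 6.76) mod 360° = 297.36° ≈ 297°.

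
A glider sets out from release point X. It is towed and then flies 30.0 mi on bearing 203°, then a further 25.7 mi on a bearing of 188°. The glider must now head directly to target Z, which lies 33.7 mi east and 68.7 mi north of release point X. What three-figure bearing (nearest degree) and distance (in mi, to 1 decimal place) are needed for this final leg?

022°, 131.3 mi

Leg 1 (203°, 30.0 mi): east 30.0 sin 203° = -11.72, north 30.0 cos 203° = -27.62
Leg 2 (188°, 25.7 mi): east 25.7 sin 188° = -3.58, north 25.7 cos 188° = -25.45
Current position: (-15.30, -53.07). Target: (33.7, 68.7). Remaining: Δeast = 49.00, Δnorth = 121.77.
Bearing = atan2(49.00, 121.77) mod 360° = 21.92°; distance = √((49.00)² + (121.77)²) = 131.254 mi.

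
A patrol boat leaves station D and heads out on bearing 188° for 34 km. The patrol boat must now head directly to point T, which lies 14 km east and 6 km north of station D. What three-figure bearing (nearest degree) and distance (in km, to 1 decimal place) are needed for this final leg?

025°, 43.9 km

Leg 1 (188°, 34 km): east 34 sin 188° = -4.73, north 34 cos 188° = -33.67
Current position: (-4.73, -33.67). Target: (14, 6). Remaining: Δeast = 18.73, Δnorth = 39.67.
Bearing = atan2(18.73, 39.67) mod 360° = 25.28°; distance = √((18.73)² + (39.67)²) = 43.869 km.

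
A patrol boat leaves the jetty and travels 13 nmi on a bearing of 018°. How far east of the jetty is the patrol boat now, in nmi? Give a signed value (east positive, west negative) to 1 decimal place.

Leg 1 (018°, 13 nmi): east 13 sin 18° = 4.02, north 13 cos 18° = 12.36
Net east component: 4.02 nmi.

4.0 nmi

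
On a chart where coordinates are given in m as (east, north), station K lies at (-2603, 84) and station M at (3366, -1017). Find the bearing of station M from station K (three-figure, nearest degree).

Δeast = 3366 − -2603 = 5969.00; Δnorth = -1017 − 84 = -1101.00.
Bearing = atan2(Δeast, Δnorth) mod 360° = 100.45° ≈ 100°.

100°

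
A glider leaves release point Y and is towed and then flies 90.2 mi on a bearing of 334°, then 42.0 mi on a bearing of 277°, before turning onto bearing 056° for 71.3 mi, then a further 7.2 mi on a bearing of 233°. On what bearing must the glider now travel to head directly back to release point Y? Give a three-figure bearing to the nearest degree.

Leg 1 (334°, 90.2 mi): east 90.2 sin 334° = -39.54, north 90.2 cos 334° = 81.07
Leg 2 (277°, 42.0 mi): east 42.0 sin 277° = -41.69, north 42.0 cos 277° = 5.12
Leg 3 (056°, 71.3 mi): east 71.3 sin 56° = 59.11, north 71.3 cos 56° = 39.87
Leg 4 (233°, 7.2 mi): east 7.2 sin 233° = -5.75, north 7.2 cos 233° = -4.33
Net displacement: -27.87 east, 121.73 north. Direction back to start is (27.87, -121.73): bearing = atan2(27.87, -121.73) mod 360° = 167.11° ≈ 167°.

167°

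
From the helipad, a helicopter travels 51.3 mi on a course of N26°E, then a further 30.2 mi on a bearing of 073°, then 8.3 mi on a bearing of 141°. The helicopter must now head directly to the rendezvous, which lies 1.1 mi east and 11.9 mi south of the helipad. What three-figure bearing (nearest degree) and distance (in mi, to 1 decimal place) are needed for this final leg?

223°, 82.0 mi

Leg 1 (N26°E, 51.3 mi): east 51.3 sin 26° = 22.49, north 51.3 cos 26° = 46.11
Leg 2 (073°, 30.2 mi): east 30.2 sin 73° = 28.88, north 30.2 cos 73° = 8.83
Leg 3 (141°, 8.3 mi): east 8.3 sin 141° = 5.22, north 8.3 cos 141° = -6.45
Current position: (56.59, 48.49). Target: (1.1, -11.9). Remaining: Δeast = -55.49, Δnorth = -60.39.
Bearing = atan2(-55.49, -60.39) mod 360° = 222.58°; distance = √((-55.49)² + (-60.39)²) = 82.012 mi.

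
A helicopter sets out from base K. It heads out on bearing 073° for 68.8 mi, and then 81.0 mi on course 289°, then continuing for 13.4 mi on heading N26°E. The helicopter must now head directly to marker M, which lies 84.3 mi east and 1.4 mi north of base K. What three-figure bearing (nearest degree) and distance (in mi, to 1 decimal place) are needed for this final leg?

Leg 1 (073°, 68.8 mi): east 68.8 sin 73° = 65.79, north 68.8 cos 73° = 20.12
Leg 2 (289°, 81.0 mi): east 81.0 sin 289° = -76.59, north 81.0 cos 289° = 26.37
Leg 3 (N26°E, 13.4 mi): east 13.4 sin 26° = 5.87, north 13.4 cos 26° = 12.04
Current position: (-4.92, 58.53). Target: (84.3, 1.4). Remaining: Δeast = 89.22, Δnorth = -57.13.
Bearing = atan2(89.22, -57.13) mod 360° = 122.63°; distance = √((89.22)² + (-57.13)²) = 105.943 mi.

123°, 105.9 mi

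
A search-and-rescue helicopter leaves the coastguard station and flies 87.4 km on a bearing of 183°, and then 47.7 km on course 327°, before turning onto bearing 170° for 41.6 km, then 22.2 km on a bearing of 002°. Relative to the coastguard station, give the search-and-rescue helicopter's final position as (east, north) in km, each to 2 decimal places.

Leg 1 (183°, 87.4 km): east 87.4 sin 183° = -4.57, north 87.4 cos 183° = -87.28
Leg 2 (327°, 47.7 km): east 47.7 sin 327° = -25.98, north 47.7 cos 327° = 40.00
Leg 3 (170°, 41.6 km): east 41.6 sin 170° = 7.22, north 41.6 cos 170° = -40.97
Leg 4 (002°, 22.2 km): east 22.2 sin 2° = 0.77, north 22.2 cos 2° = 22.19
Summing: -22.55 km east, -66.06 km north → (-22.55, -66.06).

(-22.55, -66.06)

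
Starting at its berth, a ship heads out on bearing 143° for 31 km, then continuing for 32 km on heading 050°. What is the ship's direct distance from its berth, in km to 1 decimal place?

Leg 1 (143°, 31 km): east 31 sin 143° = 18.66, north 31 cos 143° = -24.76
Leg 2 (050°, 32 km): east 32 sin 50° = 24.51, north 32 cos 50° = 20.57
Net: 43.17 east, -4.19 north. Distance = √((43.17)² + (-4.19)²) = 43.372 km.

43.4 km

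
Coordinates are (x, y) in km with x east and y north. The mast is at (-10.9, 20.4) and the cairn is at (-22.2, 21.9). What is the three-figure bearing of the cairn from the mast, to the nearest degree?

278°

Δeast = -22.2 − -10.9 = -11.30; Δnorth = 21.9 − 20.4 = 1.50.
Bearing = atan2(Δeast, Δnorth) mod 360° = 277.56° ≈ 278°.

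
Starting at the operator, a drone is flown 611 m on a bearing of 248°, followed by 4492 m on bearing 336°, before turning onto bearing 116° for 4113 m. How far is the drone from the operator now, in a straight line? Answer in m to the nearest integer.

Leg 1 (248°, 611 m): east 611 sin 248° = -566.51, north 611 cos 248° = -228.88
Leg 2 (336°, 4492 m): east 4492 sin 336° = -1827.06, north 4492 cos 336° = 4103.65
Leg 3 (116°, 4113 m): east 4113 sin 116° = 3696.74, north 4113 cos 116° = -1803.02
Net: 1303.17 east, 2071.74 north. Distance = √((1303.17)² + (2071.74)²) = 2447.522 m.

2448 m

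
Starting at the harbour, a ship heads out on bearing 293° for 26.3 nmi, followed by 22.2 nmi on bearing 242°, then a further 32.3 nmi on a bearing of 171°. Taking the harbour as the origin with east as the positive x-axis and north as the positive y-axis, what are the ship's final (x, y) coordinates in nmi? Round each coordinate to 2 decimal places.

Leg 1 (293°, 26.3 nmi): east 26.3 sin 293° = -24.21, north 26.3 cos 293° = 10.28
Leg 2 (242°, 22.2 nmi): east 22.2 sin 242° = -19.60, north 22.2 cos 242° = -10.42
Leg 3 (171°, 32.3 nmi): east 32.3 sin 171° = 5.05, north 32.3 cos 171° = -31.90
Summing: -38.76 nmi east, -32.05 nmi north → (-38.76, -32.05).

(-38.76, -32.05)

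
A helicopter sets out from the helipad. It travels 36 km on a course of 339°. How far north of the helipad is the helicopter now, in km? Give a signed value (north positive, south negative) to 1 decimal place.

33.6 km

Leg 1 (339°, 36 km): east 36 sin 339° = -12.90, north 36 cos 339° = 33.61
Net north component: 33.61 km.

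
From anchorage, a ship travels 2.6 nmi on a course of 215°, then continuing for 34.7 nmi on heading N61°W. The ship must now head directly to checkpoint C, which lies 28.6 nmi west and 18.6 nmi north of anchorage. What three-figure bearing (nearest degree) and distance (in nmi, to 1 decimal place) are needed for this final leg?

Leg 1 (215°, 2.6 nmi): east 2.6 sin 215° = -1.49, north 2.6 cos 215° = -2.13
Leg 2 (N61°W, 34.7 nmi): east 34.7 sin 299° = -30.35, north 34.7 cos 299° = 16.82
Current position: (-31.84, 14.69). Target: (-28.6, 18.6). Remaining: Δeast = 3.24, Δnorth = 3.91.
Bearing = atan2(3.24, 3.91) mod 360° = 39.67°; distance = √((3.24)² + (3.91)²) = 5.076 nmi.

040°, 5.1 nmi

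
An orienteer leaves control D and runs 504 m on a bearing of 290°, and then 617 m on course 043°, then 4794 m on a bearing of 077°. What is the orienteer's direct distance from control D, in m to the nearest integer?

4922 m

Leg 1 (290°, 504 m): east 504 sin 290° = -473.61, north 504 cos 290° = 172.38
Leg 2 (043°, 617 m): east 617 sin 43° = 420.79, north 617 cos 43° = 451.25
Leg 3 (077°, 4794 m): east 4794 sin 77° = 4671.13, north 4794 cos 77° = 1078.42
Net: 4618.32 east, 1702.04 north. Distance = √((4618.32)² + (1702.04)²) = 4921.971 m.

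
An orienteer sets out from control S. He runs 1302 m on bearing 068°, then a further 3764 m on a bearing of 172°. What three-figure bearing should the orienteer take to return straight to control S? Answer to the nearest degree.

332°

Leg 1 (068°, 1302 m): east 1302 sin 68° = 1207.19, north 1302 cos 68° = 487.74
Leg 2 (172°, 3764 m): east 3764 sin 172° = 523.85, north 3764 cos 172° = -3727.37
Net displacement: 1731.04 east, -3239.63 north. Direction back to start is (-1731.04, 3239.63): bearing = atan2(-1731.04, 3239.63) mod 360° = 331.88° ≈ 332°.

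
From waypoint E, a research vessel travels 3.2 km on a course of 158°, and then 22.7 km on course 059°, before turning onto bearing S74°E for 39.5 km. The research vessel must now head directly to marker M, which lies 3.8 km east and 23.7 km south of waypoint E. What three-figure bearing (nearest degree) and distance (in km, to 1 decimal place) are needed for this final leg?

249°, 58.9 km

Leg 1 (158°, 3.2 km): east 3.2 sin 158° = 1.20, north 3.2 cos 158° = -2.97
Leg 2 (059°, 22.7 km): east 22.7 sin 59° = 19.46, north 22.7 cos 59° = 11.69
Leg 3 (S74°E, 39.5 km): east 39.5 sin 106° = 37.97, north 39.5 cos 106° = -10.89
Current position: (58.63, -2.16). Target: (3.8, -23.7). Remaining: Δeast = -54.83, Δnorth = -21.54.
Bearing = atan2(-54.83, -21.54) mod 360° = 248.55°; distance = √((-54.83)² + (-21.54)²) = 58.905 km.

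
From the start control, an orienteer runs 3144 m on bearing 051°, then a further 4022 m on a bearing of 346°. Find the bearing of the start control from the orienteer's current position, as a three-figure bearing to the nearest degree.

Leg 1 (051°, 3144 m): east 3144 sin 51° = 2443.35, north 3144 cos 51° = 1978.58
Leg 2 (346°, 4022 m): east 4022 sin 346° = -973.01, north 4022 cos 346° = 3902.53
Net displacement: 1470.34 east, 5881.11 north. Direction back to start is (-1470.34, -5881.11): bearing = atan2(-1470.34, -5881.11) mod 360° = 194.04° ≈ 194°.

194°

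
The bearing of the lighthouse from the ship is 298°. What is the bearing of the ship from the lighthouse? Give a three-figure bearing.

118°

Back-bearing = 298° − 180° = 118°.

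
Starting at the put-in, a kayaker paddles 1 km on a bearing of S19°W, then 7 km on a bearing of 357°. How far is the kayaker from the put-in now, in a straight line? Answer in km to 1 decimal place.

Leg 1 (S19°W, 1 km): east 1 sin 199° = -0.33, north 1 cos 199° = -0.95
Leg 2 (357°, 7 km): east 7 sin 357° = -0.37, north 7 cos 357° = 6.99
Net: -0.69 east, 6.04 north. Distance = √((-0.69)² + (6.04)²) = 6.084 km.

6.1 km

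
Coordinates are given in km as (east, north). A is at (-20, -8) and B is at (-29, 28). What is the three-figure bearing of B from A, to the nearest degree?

346°

Δeast = -29 − -20 = -9.00; Δnorth = 28 − -8 = 36.00.
Bearing = atan2(Δeast, Δnorth) mod 360° = 345.96° ≈ 346°.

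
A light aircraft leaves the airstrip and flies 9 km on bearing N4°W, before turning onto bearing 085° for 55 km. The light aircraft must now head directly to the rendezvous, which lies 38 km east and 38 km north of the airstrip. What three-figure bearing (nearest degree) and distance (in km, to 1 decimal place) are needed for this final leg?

326°, 29.1 km

Leg 1 (N4°W, 9 km): east 9 sin 356° = -0.63, north 9 cos 356° = 8.98
Leg 2 (085°, 55 km): east 55 sin 85° = 54.79, north 55 cos 85° = 4.79
Current position: (54.16, 13.77). Target: (38, 38). Remaining: Δeast = -16.16, Δnorth = 24.23.
Bearing = atan2(-16.16, 24.23) mod 360° = 326.29°; distance = √((-16.16)² + (24.23)²) = 29.125 km.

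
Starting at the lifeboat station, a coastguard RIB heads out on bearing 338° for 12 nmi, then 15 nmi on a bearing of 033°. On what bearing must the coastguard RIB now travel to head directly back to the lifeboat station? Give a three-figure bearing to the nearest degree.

189°

Leg 1 (338°, 12 nmi): east 12 sin 338° = -4.50, north 12 cos 338° = 11.13
Leg 2 (033°, 15 nmi): east 15 sin 33° = 8.17, north 15 cos 33° = 12.58
Net displacement: 3.67 east, 23.71 north. Direction back to start is (-3.67, -23.71): bearing = atan2(-3.67, -23.71) mod 360° = 188.81° ≈ 189°.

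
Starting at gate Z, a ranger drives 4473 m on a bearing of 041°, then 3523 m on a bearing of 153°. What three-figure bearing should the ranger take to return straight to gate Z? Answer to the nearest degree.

Leg 1 (041°, 4473 m): east 4473 sin 41° = 2934.55, north 4473 cos 41° = 3375.82
Leg 2 (153°, 3523 m): east 3523 sin 153° = 1599.41, north 3523 cos 153° = -3139.02
Net displacement: 4533.96 east, 236.80 north. Direction back to start is (-4533.96, -236.80): bearing = atan2(-4533.96, -236.80) mod 360° = 267.01° ≈ 267°.

267°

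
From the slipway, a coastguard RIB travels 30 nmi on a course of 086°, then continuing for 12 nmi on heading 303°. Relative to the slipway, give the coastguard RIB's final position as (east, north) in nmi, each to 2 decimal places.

Leg 1 (086°, 30 nmi): east 30 sin 86° = 29.93, north 30 cos 86° = 2.09
Leg 2 (303°, 12 nmi): east 12 sin 303° = -10.06, north 12 cos 303° = 6.54
Summing: 19.86 nmi east, 8.63 nmi north → (19.86, 8.63).

(19.86, 8.63)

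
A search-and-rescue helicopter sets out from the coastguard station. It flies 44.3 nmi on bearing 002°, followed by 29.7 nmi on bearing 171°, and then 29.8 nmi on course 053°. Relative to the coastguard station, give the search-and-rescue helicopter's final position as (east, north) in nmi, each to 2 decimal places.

Leg 1 (002°, 44.3 nmi): east 44.3 sin 2° = 1.55, north 44.3 cos 2° = 44.27
Leg 2 (171°, 29.7 nmi): east 29.7 sin 171° = 4.65, north 29.7 cos 171° = -29.33
Leg 3 (053°, 29.8 nmi): east 29.8 sin 53° = 23.80, north 29.8 cos 53° = 17.93
Summing: 29.99 nmi east, 32.87 nmi north → (29.99, 32.87).

(29.99, 32.87)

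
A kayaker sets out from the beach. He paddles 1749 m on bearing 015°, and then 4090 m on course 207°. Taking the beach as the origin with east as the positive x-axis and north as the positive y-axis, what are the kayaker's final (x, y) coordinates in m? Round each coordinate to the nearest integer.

Leg 1 (015°, 1749 m): east 1749 sin 15° = 452.67, north 1749 cos 15° = 1689.40
Leg 2 (207°, 4090 m): east 4090 sin 207° = -1856.82, north 4090 cos 207° = -3644.22
Summing: -1404.15 m east, -1954.81 m north → (-1404, -1955).

(-1404, -1955)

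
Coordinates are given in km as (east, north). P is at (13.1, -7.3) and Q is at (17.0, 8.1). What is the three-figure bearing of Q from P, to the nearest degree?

Δeast = 17.0 − 13.1 = 3.90; Δnorth = 8.1 − -7.3 = 15.40.
Bearing = atan2(Δeast, Δnorth) mod 360° = 14.21° ≈ 014°.

014°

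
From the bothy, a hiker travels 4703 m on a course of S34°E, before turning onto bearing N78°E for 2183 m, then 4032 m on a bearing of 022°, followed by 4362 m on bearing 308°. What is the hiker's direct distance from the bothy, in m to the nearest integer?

4115 m

Leg 1 (S34°E, 4703 m): east 4703 sin 146° = 2629.88, north 4703 cos 146° = -3898.96
Leg 2 (N78°E, 2183 m): east 2183 sin 78° = 2135.30, north 2183 cos 78° = 453.87
Leg 3 (022°, 4032 m): east 4032 sin 22° = 1510.41, north 4032 cos 22° = 3738.41
Leg 4 (308°, 4362 m): east 4362 sin 308° = -3437.30, north 4362 cos 308° = 2685.52
Net: 2838.29 east, 2978.83 north. Distance = √((2838.29)² + (2978.83)²) = 4114.525 m.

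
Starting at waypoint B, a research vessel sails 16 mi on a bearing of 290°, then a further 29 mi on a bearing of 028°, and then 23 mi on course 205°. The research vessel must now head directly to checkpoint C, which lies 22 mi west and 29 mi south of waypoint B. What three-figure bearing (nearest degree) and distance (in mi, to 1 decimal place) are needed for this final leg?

195°, 40.7 mi

Leg 1 (290°, 16 mi): east 16 sin 290° = -15.04, north 16 cos 290° = 5.47
Leg 2 (028°, 29 mi): east 29 sin 28° = 13.61, north 29 cos 28° = 25.61
Leg 3 (205°, 23 mi): east 23 sin 205° = -9.72, north 23 cos 205° = -20.85
Current position: (-11.14, 10.23). Target: (-22, -29). Remaining: Δeast = -10.86, Δnorth = -39.23.
Bearing = atan2(-10.86, -39.23) mod 360° = 195.47°; distance = √((-10.86)² + (-39.23)²) = 40.708 mi.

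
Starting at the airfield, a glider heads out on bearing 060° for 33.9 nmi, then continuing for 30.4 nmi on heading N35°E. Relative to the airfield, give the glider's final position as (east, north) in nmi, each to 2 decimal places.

(46.79, 41.85)

Leg 1 (060°, 33.9 nmi): east 33.9 sin 60° = 29.36, north 33.9 cos 60° = 16.95
Leg 2 (N35°E, 30.4 nmi): east 30.4 sin 35° = 17.44, north 30.4 cos 35° = 24.90
Summing: 46.79 nmi east, 41.85 nmi north → (46.79, 41.85).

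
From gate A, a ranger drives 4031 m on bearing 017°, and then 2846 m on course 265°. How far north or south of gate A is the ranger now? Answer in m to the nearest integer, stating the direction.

Leg 1 (017°, 4031 m): east 4031 sin 17° = 1178.55, north 4031 cos 17° = 3854.86
Leg 2 (265°, 2846 m): east 2846 sin 265° = -2835.17, north 2846 cos 265° = -248.05
Net north component: 3606.82 m.

3607 m north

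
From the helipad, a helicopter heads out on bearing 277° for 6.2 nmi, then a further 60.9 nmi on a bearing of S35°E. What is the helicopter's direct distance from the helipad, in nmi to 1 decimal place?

Leg 1 (277°, 6.2 nmi): east 6.2 sin 277° = -6.15, north 6.2 cos 277° = 0.76
Leg 2 (S35°E, 60.9 nmi): east 60.9 sin 145° = 34.93, north 60.9 cos 145° = -49.89
Net: 28.78 east, -49.13 north. Distance = √((28.78)² + (-49.13)²) = 56.938 nmi.

56.9 nmi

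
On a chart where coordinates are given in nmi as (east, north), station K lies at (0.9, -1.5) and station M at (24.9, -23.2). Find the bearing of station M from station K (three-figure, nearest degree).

132°

Δeast = 24.9 − 0.9 = 24.00; Δnorth = -23.2 − -1.5 = -21.70.
Bearing = atan2(Δeast, Δnorth) mod 360° = 132.12° ≈ 132°.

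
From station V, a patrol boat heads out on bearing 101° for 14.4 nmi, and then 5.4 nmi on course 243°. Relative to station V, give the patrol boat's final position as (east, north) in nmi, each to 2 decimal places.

Leg 1 (101°, 14.4 nmi): east 14.4 sin 101° = 14.14, north 14.4 cos 101° = -2.75
Leg 2 (243°, 5.4 nmi): east 5.4 sin 243° = -4.81, north 5.4 cos 243° = -2.45
Summing: 9.32 nmi east, -5.20 nmi north → (9.32, -5.20).

(9.32, -5.20)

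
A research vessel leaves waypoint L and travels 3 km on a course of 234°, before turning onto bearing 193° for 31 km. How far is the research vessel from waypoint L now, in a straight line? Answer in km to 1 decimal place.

Leg 1 (234°, 3 km): east 3 sin 234° = -2.43, north 3 cos 234° = -1.76
Leg 2 (193°, 31 km): east 31 sin 193° = -6.97, north 31 cos 193° = -30.21
Net: -9.40 east, -31.97 north. Distance = √((-9.40)² + (-31.97)²) = 33.322 km.

33.3 km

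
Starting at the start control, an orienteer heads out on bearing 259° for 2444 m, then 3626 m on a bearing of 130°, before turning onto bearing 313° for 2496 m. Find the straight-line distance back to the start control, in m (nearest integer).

Leg 1 (259°, 2444 m): east 2444 sin 259° = -2399.10, north 2444 cos 259° = -466.34
Leg 2 (130°, 3626 m): east 3626 sin 130° = 2777.68, north 3626 cos 130° = -2330.75
Leg 3 (313°, 2496 m): east 2496 sin 313° = -1825.46, north 2496 cos 313° = 1702.27
Net: -1446.88 east, -1094.82 north. Distance = √((-1446.88)² + (-1094.82)²) = 1814.410 m.

1814 m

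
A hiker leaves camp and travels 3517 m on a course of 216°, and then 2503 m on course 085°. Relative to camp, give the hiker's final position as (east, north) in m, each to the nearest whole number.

Leg 1 (216°, 3517 m): east 3517 sin 216° = -2067.24, north 3517 cos 216° = -2845.31
Leg 2 (085°, 2503 m): east 2503 sin 85° = 2493.48, north 2503 cos 85° = 218.15
Summing: 426.23 m east, -2627.16 m north → (426, -2627).

(426, -2627)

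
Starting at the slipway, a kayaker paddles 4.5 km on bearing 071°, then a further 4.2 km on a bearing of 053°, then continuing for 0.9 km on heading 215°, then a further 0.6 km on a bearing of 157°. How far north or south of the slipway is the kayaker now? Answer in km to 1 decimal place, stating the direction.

Leg 1 (071°, 4.5 km): east 4.5 sin 71° = 4.25, north 4.5 cos 71° = 1.47
Leg 2 (053°, 4.2 km): east 4.2 sin 53° = 3.35, north 4.2 cos 53° = 2.53
Leg 3 (215°, 0.9 km): east 0.9 sin 215° = -0.52, north 0.9 cos 215° = -0.74
Leg 4 (157°, 0.6 km): east 0.6 sin 157° = 0.23, north 0.6 cos 157° = -0.55
Net north component: 2.70 km.

2.7 km north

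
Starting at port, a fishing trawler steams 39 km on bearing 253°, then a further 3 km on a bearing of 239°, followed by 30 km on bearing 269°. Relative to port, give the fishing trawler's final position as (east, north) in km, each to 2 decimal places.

Leg 1 (253°, 39 km): east 39 sin 253° = -37.30, north 39 cos 253° = -11.40
Leg 2 (239°, 3 km): east 3 sin 239° = -2.57, north 3 cos 239° = -1.55
Leg 3 (269°, 30 km): east 30 sin 269° = -30.00, north 30 cos 269° = -0.52
Summing: -69.86 km east, -13.47 km north → (-69.86, -13.47).

(-69.86, -13.47)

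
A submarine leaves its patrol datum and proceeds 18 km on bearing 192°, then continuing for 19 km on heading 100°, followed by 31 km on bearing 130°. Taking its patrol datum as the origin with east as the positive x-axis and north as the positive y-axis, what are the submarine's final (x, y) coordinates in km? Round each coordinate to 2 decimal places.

(38.72, -40.83)

Leg 1 (192°, 18 km): east 18 sin 192° = -3.74, north 18 cos 192° = -17.61
Leg 2 (100°, 19 km): east 19 sin 100° = 18.71, north 19 cos 100° = -3.30
Leg 3 (130°, 31 km): east 31 sin 130° = 23.75, north 31 cos 130° = -19.93
Summing: 38.72 km east, -40.83 km north → (38.72, -40.83).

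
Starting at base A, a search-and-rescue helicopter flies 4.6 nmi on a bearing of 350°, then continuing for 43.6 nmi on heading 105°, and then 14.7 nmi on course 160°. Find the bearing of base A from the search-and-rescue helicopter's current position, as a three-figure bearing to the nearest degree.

Leg 1 (350°, 4.6 nmi): east 4.6 sin 350° = -0.80, north 4.6 cos 350° = 4.53
Leg 2 (105°, 43.6 nmi): east 43.6 sin 105° = 42.11, north 43.6 cos 105° = -11.28
Leg 3 (160°, 14.7 nmi): east 14.7 sin 160° = 5.03, north 14.7 cos 160° = -13.81
Net displacement: 46.34 east, -20.57 north. Direction back to start is (-46.34, 20.57): bearing = atan2(-46.34, 20.57) mod 360° = 293.93° ≈ 294°.

294°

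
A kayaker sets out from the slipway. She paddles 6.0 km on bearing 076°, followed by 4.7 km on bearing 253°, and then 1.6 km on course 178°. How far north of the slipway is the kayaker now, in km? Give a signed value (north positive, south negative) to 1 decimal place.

Leg 1 (076°, 6.0 km): east 6.0 sin 76° = 5.82, north 6.0 cos 76° = 1.45
Leg 2 (253°, 4.7 km): east 4.7 sin 253° = -4.49, north 4.7 cos 253° = -1.37
Leg 3 (178°, 1.6 km): east 1.6 sin 178° = 0.06, north 1.6 cos 178° = -1.60
Net north component: -1.52 km.

-1.5 km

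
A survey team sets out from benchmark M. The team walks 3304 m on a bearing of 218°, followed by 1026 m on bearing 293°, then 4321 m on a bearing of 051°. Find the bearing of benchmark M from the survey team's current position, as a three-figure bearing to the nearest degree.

216°

Leg 1 (218°, 3304 m): east 3304 sin 218° = -2034.15, north 3304 cos 218° = -2603.59
Leg 2 (293°, 1026 m): east 1026 sin 293° = -944.44, north 1026 cos 293° = 400.89
Leg 3 (051°, 4321 m): east 4321 sin 51° = 3358.05, north 4321 cos 51° = 2719.29
Net displacement: 379.46 east, 516.60 north. Direction back to start is (-379.46, -516.60): bearing = atan2(-379.46, -516.60) mod 360° = 216.30° ≈ 216°.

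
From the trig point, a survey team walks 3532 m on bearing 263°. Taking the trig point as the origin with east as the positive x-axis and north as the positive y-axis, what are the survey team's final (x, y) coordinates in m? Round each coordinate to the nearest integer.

Leg 1 (263°, 3532 m): east 3532 sin 263° = -3505.67, north 3532 cos 263° = -430.44
Summing: -3505.67 m east, -430.44 m north → (-3506, -430).

(-3506, -430)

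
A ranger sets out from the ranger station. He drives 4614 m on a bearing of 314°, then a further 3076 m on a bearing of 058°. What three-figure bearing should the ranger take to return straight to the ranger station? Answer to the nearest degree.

Leg 1 (314°, 4614 m): east 4614 sin 314° = -3319.03, north 4614 cos 314° = 3205.15
Leg 2 (058°, 3076 m): east 3076 sin 58° = 2608.60, north 3076 cos 58° = 1630.03
Net displacement: -710.44 east, 4835.19 north. Direction back to start is (710.44, -4835.19): bearing = atan2(710.44, -4835.19) mod 360° = 171.64° ≈ 172°.

172°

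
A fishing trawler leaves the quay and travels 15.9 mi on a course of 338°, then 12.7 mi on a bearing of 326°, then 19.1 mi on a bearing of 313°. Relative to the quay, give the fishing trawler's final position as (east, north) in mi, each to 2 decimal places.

(-27.03, 38.30)

Leg 1 (338°, 15.9 mi): east 15.9 sin 338° = -5.96, north 15.9 cos 338° = 14.74
Leg 2 (326°, 12.7 mi): east 12.7 sin 326° = -7.10, north 12.7 cos 326° = 10.53
Leg 3 (313°, 19.1 mi): east 19.1 sin 313° = -13.97, north 19.1 cos 313° = 13.03
Summing: -27.03 mi east, 38.30 mi north → (-27.03, 38.30).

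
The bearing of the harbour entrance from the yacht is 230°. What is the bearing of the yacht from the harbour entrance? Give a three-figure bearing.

Back-bearing = 230° − 180° = 050°.

050°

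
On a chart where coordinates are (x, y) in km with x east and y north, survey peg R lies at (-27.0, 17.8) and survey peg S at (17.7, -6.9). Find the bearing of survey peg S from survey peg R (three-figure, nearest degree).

Δeast = 17.7 − -27.0 = 44.70; Δnorth = -6.9 − 17.8 = -24.70.
Bearing = atan2(Δeast, Δnorth) mod 360° = 118.92° ≈ 119°.

119°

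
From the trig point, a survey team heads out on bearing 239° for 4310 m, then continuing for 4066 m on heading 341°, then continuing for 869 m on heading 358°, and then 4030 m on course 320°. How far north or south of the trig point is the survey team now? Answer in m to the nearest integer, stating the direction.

Leg 1 (239°, 4310 m): east 4310 sin 239° = -3694.39, north 4310 cos 239° = -2219.81
Leg 2 (341°, 4066 m): east 4066 sin 341° = -1323.76, north 4066 cos 341° = 3844.48
Leg 3 (358°, 869 m): east 869 sin 358° = -30.33, north 869 cos 358° = 868.47
Leg 4 (320°, 4030 m): east 4030 sin 320° = -2590.43, north 4030 cos 320° = 3087.16
Net north component: 5580.29 m.

5580 m north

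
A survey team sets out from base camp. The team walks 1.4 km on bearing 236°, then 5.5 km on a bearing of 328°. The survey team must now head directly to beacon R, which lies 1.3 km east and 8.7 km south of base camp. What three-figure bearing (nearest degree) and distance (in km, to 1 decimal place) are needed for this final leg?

157°, 13.7 km

Leg 1 (236°, 1.4 km): east 1.4 sin 236° = -1.16, north 1.4 cos 236° = -0.78
Leg 2 (328°, 5.5 km): east 5.5 sin 328° = -2.91, north 5.5 cos 328° = 4.66
Current position: (-4.08, 3.88). Target: (1.3, -8.7). Remaining: Δeast = 5.38, Δnorth = -12.58.
Bearing = atan2(5.38, -12.58) mod 360° = 156.87°; distance = √((5.38)² + (-12.58)²) = 13.682 km.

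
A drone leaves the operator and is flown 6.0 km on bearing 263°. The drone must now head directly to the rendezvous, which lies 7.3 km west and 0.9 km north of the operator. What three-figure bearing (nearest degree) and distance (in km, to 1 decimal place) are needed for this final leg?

320°, 2.1 km

Leg 1 (263°, 6.0 km): east 6.0 sin 263° = -5.96, north 6.0 cos 263° = -0.73
Current position: (-5.96, -0.73). Target: (-7.3, 0.9). Remaining: Δeast = -1.34, Δnorth = 1.63.
Bearing = atan2(-1.34, 1.63) mod 360° = 320.50°; distance = √((-1.34)² + (1.63)²) = 2.114 km.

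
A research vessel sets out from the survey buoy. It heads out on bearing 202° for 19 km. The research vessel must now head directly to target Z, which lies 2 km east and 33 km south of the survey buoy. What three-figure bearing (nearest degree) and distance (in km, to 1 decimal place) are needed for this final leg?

149°, 17.9 km

Leg 1 (202°, 19 km): east 19 sin 202° = -7.12, north 19 cos 202° = -17.62
Current position: (-7.12, -17.62). Target: (2, -33). Remaining: Δeast = 9.12, Δnorth = -15.38.
Bearing = atan2(9.12, -15.38) mod 360° = 149.35°; distance = √((9.12)² + (-15.38)²) = 17.882 km.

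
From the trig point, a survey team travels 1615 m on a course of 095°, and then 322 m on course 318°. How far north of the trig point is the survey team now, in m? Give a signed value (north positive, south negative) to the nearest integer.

Leg 1 (095°, 1615 m): east 1615 sin 95° = 1608.85, north 1615 cos 95° = -140.76
Leg 2 (318°, 322 m): east 322 sin 318° = -215.46, north 322 cos 318° = 239.29
Net north component: 98.54 m.

99 m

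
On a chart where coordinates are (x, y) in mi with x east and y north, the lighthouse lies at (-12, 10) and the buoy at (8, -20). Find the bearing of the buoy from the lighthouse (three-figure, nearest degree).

146°

Δeast = 8 − -12 = 20.00; Δnorth = -20 − 10 = -30.00.
Bearing = atan2(Δeast, Δnorth) mod 360° = 146.31° ≈ 146°.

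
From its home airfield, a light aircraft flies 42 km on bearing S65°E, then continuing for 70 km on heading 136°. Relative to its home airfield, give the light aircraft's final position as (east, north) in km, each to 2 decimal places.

Leg 1 (S65°E, 42 km): east 42 sin 115° = 38.06, north 42 cos 115° = -17.75
Leg 2 (136°, 70 km): east 70 sin 136° = 48.63, north 70 cos 136° = -50.35
Summing: 86.69 km east, -68.10 km north → (86.69, -68.10).

(86.69, -68.10)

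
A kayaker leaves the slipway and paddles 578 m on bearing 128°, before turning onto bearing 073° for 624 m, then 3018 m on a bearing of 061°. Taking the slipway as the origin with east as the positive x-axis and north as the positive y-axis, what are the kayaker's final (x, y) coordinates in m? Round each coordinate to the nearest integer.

Leg 1 (128°, 578 m): east 578 sin 128° = 455.47, north 578 cos 128° = -355.85
Leg 2 (073°, 624 m): east 624 sin 73° = 596.73, north 624 cos 73° = 182.44
Leg 3 (061°, 3018 m): east 3018 sin 61° = 2639.60, north 3018 cos 61° = 1463.16
Summing: 3691.81 m east, 1289.74 m north → (3692, 1290).

(3692, 1290)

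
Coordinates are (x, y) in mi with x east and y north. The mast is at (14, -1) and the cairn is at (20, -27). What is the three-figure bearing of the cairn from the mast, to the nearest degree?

167°

Δeast = 20 − 14 = 6.00; Δnorth = -27 − -1 = -26.00.
Bearing = atan2(Δeast, Δnorth) mod 360° = 167.01° ≈ 167°.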